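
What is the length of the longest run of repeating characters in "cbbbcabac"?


Input: "cbbbcabac"
Scanning for longest run:
  Position 1 ('b'): new char, reset run to 1
  Position 2 ('b'): continues run of 'b', length=2
  Position 3 ('b'): continues run of 'b', length=3
  Position 4 ('c'): new char, reset run to 1
  Position 5 ('a'): new char, reset run to 1
  Position 6 ('b'): new char, reset run to 1
  Position 7 ('a'): new char, reset run to 1
  Position 8 ('c'): new char, reset run to 1
Longest run: 'b' with length 3

3


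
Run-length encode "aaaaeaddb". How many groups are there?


Input: aaaaeaddb
Scanning for consecutive runs:
  Group 1: 'a' x 4 (positions 0-3)
  Group 2: 'e' x 1 (positions 4-4)
  Group 3: 'a' x 1 (positions 5-5)
  Group 4: 'd' x 2 (positions 6-7)
  Group 5: 'b' x 1 (positions 8-8)
Total groups: 5

5


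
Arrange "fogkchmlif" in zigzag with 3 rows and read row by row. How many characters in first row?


Zigzag "fogkchmlif" into 3 rows:
Placing characters:
  'f' => row 0
  'o' => row 1
  'g' => row 2
  'k' => row 1
  'c' => row 0
  'h' => row 1
  'm' => row 2
  'l' => row 1
  'i' => row 0
  'f' => row 1
Rows:
  Row 0: "fci"
  Row 1: "okhlf"
  Row 2: "gm"
First row length: 3

3


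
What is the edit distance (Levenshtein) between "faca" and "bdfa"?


Computing edit distance: "faca" -> "bdfa"
DP table:
           b    d    f    a
      0    1    2    3    4
  f   1    1    2    2    3
  a   2    2    2    3    2
  c   3    3    3    3    3
  a   4    4    4    4    3
Edit distance = dp[4][4] = 3

3


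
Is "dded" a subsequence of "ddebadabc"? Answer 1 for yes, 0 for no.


Check if "dded" is a subsequence of "ddebadabc"
Greedy scan:
  Position 0 ('d'): matches sub[0] = 'd'
  Position 1 ('d'): matches sub[1] = 'd'
  Position 2 ('e'): matches sub[2] = 'e'
  Position 3 ('b'): no match needed
  Position 4 ('a'): no match needed
  Position 5 ('d'): matches sub[3] = 'd'
  Position 6 ('a'): no match needed
  Position 7 ('b'): no match needed
  Position 8 ('c'): no match needed
All 4 characters matched => is a subsequence

1


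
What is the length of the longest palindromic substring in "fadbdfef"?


Input: "fadbdfef"
Checking substrings for palindromes:
  [2:5] "dbd" (len 3) => palindrome
  [5:8] "fef" (len 3) => palindrome
Longest palindromic substring: "dbd" with length 3

3


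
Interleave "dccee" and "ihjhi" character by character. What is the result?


Interleaving "dccee" and "ihjhi":
  Position 0: 'd' from first, 'i' from second => "di"
  Position 1: 'c' from first, 'h' from second => "ch"
  Position 2: 'c' from first, 'j' from second => "cj"
  Position 3: 'e' from first, 'h' from second => "eh"
  Position 4: 'e' from first, 'i' from second => "ei"
Result: dichcjehei

dichcjehei


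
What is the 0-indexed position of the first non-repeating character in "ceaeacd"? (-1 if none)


Input: ceaeacd
Character frequencies:
  'a': 2
  'c': 2
  'd': 1
  'e': 2
Scanning left to right for freq == 1:
  Position 0 ('c'): freq=2, skip
  Position 1 ('e'): freq=2, skip
  Position 2 ('a'): freq=2, skip
  Position 3 ('e'): freq=2, skip
  Position 4 ('a'): freq=2, skip
  Position 5 ('c'): freq=2, skip
  Position 6 ('d'): unique! => answer = 6

6


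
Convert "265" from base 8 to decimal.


Input: "265" in base 8
Positional expansion:
  Digit '2' (value 2) x 8^2 = 128
  Digit '6' (value 6) x 8^1 = 48
  Digit '5' (value 5) x 8^0 = 5
Sum = 181

181


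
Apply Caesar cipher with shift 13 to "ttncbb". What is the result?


Caesar cipher: shift "ttncbb" by 13
  't' (pos 19) + 13 = pos 6 = 'g'
  't' (pos 19) + 13 = pos 6 = 'g'
  'n' (pos 13) + 13 = pos 0 = 'a'
  'c' (pos 2) + 13 = pos 15 = 'p'
  'b' (pos 1) + 13 = pos 14 = 'o'
  'b' (pos 1) + 13 = pos 14 = 'o'
Result: ggapoo

ggapoo


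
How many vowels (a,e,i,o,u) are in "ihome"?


Input: ihome
Checking each character:
  'i' at position 0: vowel (running total: 1)
  'h' at position 1: consonant
  'o' at position 2: vowel (running total: 2)
  'm' at position 3: consonant
  'e' at position 4: vowel (running total: 3)
Total vowels: 3

3


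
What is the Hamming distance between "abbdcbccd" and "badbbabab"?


Comparing "abbdcbccd" and "badbbabab" position by position:
  Position 0: 'a' vs 'b' => differ
  Position 1: 'b' vs 'a' => differ
  Position 2: 'b' vs 'd' => differ
  Position 3: 'd' vs 'b' => differ
  Position 4: 'c' vs 'b' => differ
  Position 5: 'b' vs 'a' => differ
  Position 6: 'c' vs 'b' => differ
  Position 7: 'c' vs 'a' => differ
  Position 8: 'd' vs 'b' => differ
Total differences (Hamming distance): 9

9


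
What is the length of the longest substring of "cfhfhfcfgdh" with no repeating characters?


Input: "cfhfhfcfgdh"
Sliding window (track last position of each char):
  Position 0 ('c'): window [0,0] length 1 -- new best
  Position 1 ('f'): window [0,1] length 2 -- new best
  Position 2 ('h'): window [0,2] length 3 -- new best
  Position 3 ('f'): repeat (last at 1), move window start to 2
  Position 3 ('f'): window [2,3] length 2
  Position 4 ('h'): repeat (last at 2), move window start to 3
  Position 4 ('h'): window [3,4] length 2
  Position 5 ('f'): repeat (last at 3), move window start to 4
  Position 5 ('f'): window [4,5] length 2
  Position 6 ('c'): window [4,6] length 3
  Position 7 ('f'): repeat (last at 5), move window start to 6
  Position 7 ('f'): window [6,7] length 2
  Position 8 ('g'): window [6,8] length 3
  Position 9 ('d'): window [6,9] length 4 -- new best
  Position 10 ('h'): window [6,10] length 5 -- new best
Longest substring with no repeats: "cfgdh" with length 5

5


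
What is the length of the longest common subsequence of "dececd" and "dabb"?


LCS of "dececd" and "dabb"
DP table:
           d    a    b    b
      0    0    0    0    0
  d   0    1    1    1    1
  e   0    1    1    1    1
  c   0    1    1    1    1
  e   0    1    1    1    1
  c   0    1    1    1    1
  d   0    1    1    1    1
LCS length = dp[6][4] = 1

1


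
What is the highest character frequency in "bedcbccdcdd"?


Input: bedcbccdcdd
Character counts:
  'b': 2
  'c': 4
  'd': 4
  'e': 1
Maximum frequency: 4

4


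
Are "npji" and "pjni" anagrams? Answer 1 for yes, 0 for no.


Strings: "npji", "pjni"
Sorted first:  ijnp
Sorted second: ijnp
Sorted forms match => anagrams

1


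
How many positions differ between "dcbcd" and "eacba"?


Comparing "dcbcd" and "eacba" position by position:
  Position 0: 'd' vs 'e' => DIFFER
  Position 1: 'c' vs 'a' => DIFFER
  Position 2: 'b' vs 'c' => DIFFER
  Position 3: 'c' vs 'b' => DIFFER
  Position 4: 'd' vs 'a' => DIFFER
Positions that differ: 5

5


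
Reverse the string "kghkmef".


Input: kghkmef
Reading characters right to left:
  Position 6: 'f'
  Position 5: 'e'
  Position 4: 'm'
  Position 3: 'k'
  Position 2: 'h'
  Position 1: 'g'
  Position 0: 'k'
Reversed: femkhgk

femkhgk


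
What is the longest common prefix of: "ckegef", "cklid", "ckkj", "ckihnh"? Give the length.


Words: ckegef, cklid, ckkj, ckihnh
  Position 0: all 'c' => match
  Position 1: all 'k' => match
  Position 2: ('e', 'l', 'k', 'i') => mismatch, stop
LCP = "ck" (length 2)

2


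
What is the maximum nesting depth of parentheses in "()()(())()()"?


Input: "()()(())()()"
Tracking depth:
  Position 0 '(': depth becomes 1
  Position 1 ')': depth becomes 0
  Position 2 '(': depth becomes 1
  Position 3 ')': depth becomes 0
  Position 4 '(': depth becomes 1
  Position 5 '(': depth becomes 2
  Position 6 ')': depth becomes 1
  Position 7 ')': depth becomes 0
  Position 8 '(': depth becomes 1
  Position 9 ')': depth becomes 0
  Position 10 '(': depth becomes 1
  Position 11 ')': depth becomes 0
Maximum depth reached: 2

2


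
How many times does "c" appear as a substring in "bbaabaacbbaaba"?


Searching for "c" in "bbaabaacbbaaba"
Scanning each position:
  Position 0: "b" => no
  Position 1: "b" => no
  Position 2: "a" => no
  Position 3: "a" => no
  Position 4: "b" => no
  Position 5: "a" => no
  Position 6: "a" => no
  Position 7: "c" => MATCH
  Position 8: "b" => no
  Position 9: "b" => no
  Position 10: "a" => no
  Position 11: "a" => no
  Position 12: "b" => no
  Position 13: "a" => no
Total occurrences: 1

1


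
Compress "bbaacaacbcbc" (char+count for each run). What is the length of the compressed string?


Input: bbaacaacbcbc
Runs:
  'b' x 2 => "b2"
  'a' x 2 => "a2"
  'c' x 1 => "c1"
  'a' x 2 => "a2"
  'c' x 1 => "c1"
  'b' x 1 => "b1"
  'c' x 1 => "c1"
  'b' x 1 => "b1"
  'c' x 1 => "c1"
Compressed: "b2a2c1a2c1b1c1b1c1"
Compressed length: 18

18


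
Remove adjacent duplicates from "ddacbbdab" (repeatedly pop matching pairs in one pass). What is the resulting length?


Input: ddacbbdab
Stack-based adjacent duplicate removal:
  Read 'd': push. Stack: d
  Read 'd': matches stack top 'd' => pop. Stack: (empty)
  Read 'a': push. Stack: a
  Read 'c': push. Stack: ac
  Read 'b': push. Stack: acb
  Read 'b': matches stack top 'b' => pop. Stack: ac
  Read 'd': push. Stack: acd
  Read 'a': push. Stack: acda
  Read 'b': push. Stack: acdab
Final stack: "acdab" (length 5)

5


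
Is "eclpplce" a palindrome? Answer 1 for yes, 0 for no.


Input: eclpplce
Reversed: eclpplce
  Compare pos 0 ('e') with pos 7 ('e'): match
  Compare pos 1 ('c') with pos 6 ('c'): match
  Compare pos 2 ('l') with pos 5 ('l'): match
  Compare pos 3 ('p') with pos 4 ('p'): match
Result: palindrome

1


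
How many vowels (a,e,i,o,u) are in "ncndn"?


Input: ncndn
Checking each character:
  'n' at position 0: consonant
  'c' at position 1: consonant
  'n' at position 2: consonant
  'd' at position 3: consonant
  'n' at position 4: consonant
Total vowels: 0

0


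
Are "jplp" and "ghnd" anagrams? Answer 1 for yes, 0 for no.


Strings: "jplp", "ghnd"
Sorted first:  jlpp
Sorted second: dghn
Differ at position 0: 'j' vs 'd' => not anagrams

0


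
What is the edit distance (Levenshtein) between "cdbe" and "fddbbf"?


Computing edit distance: "cdbe" -> "fddbbf"
DP table:
           f    d    d    b    b    f
      0    1    2    3    4    5    6
  c   1    1    2    3    4    5    6
  d   2    2    1    2    3    4    5
  b   3    3    2    2    2    3    4
  e   4    4    3    3    3    3    4
Edit distance = dp[4][6] = 4

4


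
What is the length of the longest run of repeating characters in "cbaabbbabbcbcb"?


Input: "cbaabbbabbcbcb"
Scanning for longest run:
  Position 1 ('b'): new char, reset run to 1
  Position 2 ('a'): new char, reset run to 1
  Position 3 ('a'): continues run of 'a', length=2
  Position 4 ('b'): new char, reset run to 1
  Position 5 ('b'): continues run of 'b', length=2
  Position 6 ('b'): continues run of 'b', length=3
  Position 7 ('a'): new char, reset run to 1
  Position 8 ('b'): new char, reset run to 1
  Position 9 ('b'): continues run of 'b', length=2
  Position 10 ('c'): new char, reset run to 1
  Position 11 ('b'): new char, reset run to 1
  Position 12 ('c'): new char, reset run to 1
  Position 13 ('b'): new char, reset run to 1
Longest run: 'b' with length 3

3


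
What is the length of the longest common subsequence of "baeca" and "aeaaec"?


LCS of "baeca" and "aeaaec"
DP table:
           a    e    a    a    e    c
      0    0    0    0    0    0    0
  b   0    0    0    0    0    0    0
  a   0    1    1    1    1    1    1
  e   0    1    2    2    2    2    2
  c   0    1    2    2    2    2    3
  a   0    1    2    3    3    3    3
LCS length = dp[5][6] = 3

3


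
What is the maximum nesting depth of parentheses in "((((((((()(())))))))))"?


Input: "((((((((()(())))))))))"
Tracking depth:
  Position 0 '(': depth becomes 1
  Position 1 '(': depth becomes 2
  Position 2 '(': depth becomes 3
  Position 3 '(': depth becomes 4
  Position 4 '(': depth becomes 5
  Position 5 '(': depth becomes 6
  Position 6 '(': depth becomes 7
  Position 7 '(': depth becomes 8
  Position 8 '(': depth becomes 9
  Position 9 ')': depth becomes 8
  Position 10 '(': depth becomes 9
  Position 11 '(': depth becomes 10
  Position 12 ')': depth becomes 9
  Position 13 ')': depth becomes 8
  Position 14 ')': depth becomes 7
  Position 15 ')': depth becomes 6
  Position 16 ')': depth becomes 5
  Position 17 ')': depth becomes 4
  Position 18 ')': depth becomes 3
  Position 19 ')': depth becomes 2
  Position 20 ')': depth becomes 1
  Position 21 ')': depth becomes 0
Maximum depth reached: 10

10


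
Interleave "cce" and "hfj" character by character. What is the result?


Interleaving "cce" and "hfj":
  Position 0: 'c' from first, 'h' from second => "ch"
  Position 1: 'c' from first, 'f' from second => "cf"
  Position 2: 'e' from first, 'j' from second => "ej"
Result: chcfej

chcfej


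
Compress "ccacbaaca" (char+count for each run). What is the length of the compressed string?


Input: ccacbaaca
Runs:
  'c' x 2 => "c2"
  'a' x 1 => "a1"
  'c' x 1 => "c1"
  'b' x 1 => "b1"
  'a' x 2 => "a2"
  'c' x 1 => "c1"
  'a' x 1 => "a1"
Compressed: "c2a1c1b1a2c1a1"
Compressed length: 14

14


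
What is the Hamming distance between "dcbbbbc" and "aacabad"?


Comparing "dcbbbbc" and "aacabad" position by position:
  Position 0: 'd' vs 'a' => differ
  Position 1: 'c' vs 'a' => differ
  Position 2: 'b' vs 'c' => differ
  Position 3: 'b' vs 'a' => differ
  Position 4: 'b' vs 'b' => same
  Position 5: 'b' vs 'a' => differ
  Position 6: 'c' vs 'd' => differ
Total differences (Hamming distance): 6

6


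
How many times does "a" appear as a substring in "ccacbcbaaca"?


Searching for "a" in "ccacbcbaaca"
Scanning each position:
  Position 0: "c" => no
  Position 1: "c" => no
  Position 2: "a" => MATCH
  Position 3: "c" => no
  Position 4: "b" => no
  Position 5: "c" => no
  Position 6: "b" => no
  Position 7: "a" => MATCH
  Position 8: "a" => MATCH
  Position 9: "c" => no
  Position 10: "a" => MATCH
Total occurrences: 4

4


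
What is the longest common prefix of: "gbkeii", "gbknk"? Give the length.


Words: gbkeii, gbknk
  Position 0: all 'g' => match
  Position 1: all 'b' => match
  Position 2: all 'k' => match
  Position 3: ('e', 'n') => mismatch, stop
LCP = "gbk" (length 3)

3


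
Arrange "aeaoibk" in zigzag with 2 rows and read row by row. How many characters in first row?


Zigzag "aeaoibk" into 2 rows:
Placing characters:
  'a' => row 0
  'e' => row 1
  'a' => row 0
  'o' => row 1
  'i' => row 0
  'b' => row 1
  'k' => row 0
Rows:
  Row 0: "aaik"
  Row 1: "eob"
First row length: 4

4


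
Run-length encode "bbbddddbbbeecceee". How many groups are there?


Input: bbbddddbbbeecceee
Scanning for consecutive runs:
  Group 1: 'b' x 3 (positions 0-2)
  Group 2: 'd' x 4 (positions 3-6)
  Group 3: 'b' x 3 (positions 7-9)
  Group 4: 'e' x 2 (positions 10-11)
  Group 5: 'c' x 2 (positions 12-13)
  Group 6: 'e' x 3 (positions 14-16)
Total groups: 6

6


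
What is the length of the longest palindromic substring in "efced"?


Input: "efced"
Checking substrings for palindromes:
  No multi-char palindromic substrings found
Longest palindromic substring: "e" with length 1

1


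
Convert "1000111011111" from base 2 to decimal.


Input: "1000111011111" in base 2
Positional expansion:
  Digit '1' (value 1) x 2^12 = 4096
  Digit '0' (value 0) x 2^11 = 0
  Digit '0' (value 0) x 2^10 = 0
  Digit '0' (value 0) x 2^9 = 0
  Digit '1' (value 1) x 2^8 = 256
  Digit '1' (value 1) x 2^7 = 128
  Digit '1' (value 1) x 2^6 = 64
  Digit '0' (value 0) x 2^5 = 0
  Digit '1' (value 1) x 2^4 = 16
  Digit '1' (value 1) x 2^3 = 8
  Digit '1' (value 1) x 2^2 = 4
  Digit '1' (value 1) x 2^1 = 2
  Digit '1' (value 1) x 2^0 = 1
Sum = 4575

4575


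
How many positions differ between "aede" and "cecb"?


Comparing "aede" and "cecb" position by position:
  Position 0: 'a' vs 'c' => DIFFER
  Position 1: 'e' vs 'e' => same
  Position 2: 'd' vs 'c' => DIFFER
  Position 3: 'e' vs 'b' => DIFFER
Positions that differ: 3

3


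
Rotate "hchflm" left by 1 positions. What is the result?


Input: "hchflm", rotate left by 1
First 1 characters: "h"
Remaining characters: "chflm"
Concatenate remaining + first: "chflm" + "h" = "chflmh"

chflmh


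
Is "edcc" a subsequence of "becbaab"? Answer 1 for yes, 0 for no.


Check if "edcc" is a subsequence of "becbaab"
Greedy scan:
  Position 0 ('b'): no match needed
  Position 1 ('e'): matches sub[0] = 'e'
  Position 2 ('c'): no match needed
  Position 3 ('b'): no match needed
  Position 4 ('a'): no match needed
  Position 5 ('a'): no match needed
  Position 6 ('b'): no match needed
Only matched 1/4 characters => not a subsequence

0


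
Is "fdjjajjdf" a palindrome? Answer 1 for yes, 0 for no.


Input: fdjjajjdf
Reversed: fdjjajjdf
  Compare pos 0 ('f') with pos 8 ('f'): match
  Compare pos 1 ('d') with pos 7 ('d'): match
  Compare pos 2 ('j') with pos 6 ('j'): match
  Compare pos 3 ('j') with pos 5 ('j'): match
Result: palindrome

1


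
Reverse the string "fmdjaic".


Input: fmdjaic
Reading characters right to left:
  Position 6: 'c'
  Position 5: 'i'
  Position 4: 'a'
  Position 3: 'j'
  Position 2: 'd'
  Position 1: 'm'
  Position 0: 'f'
Reversed: ciajdmf

ciajdmf


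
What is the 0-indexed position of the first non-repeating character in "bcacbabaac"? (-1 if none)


Input: bcacbabaac
Character frequencies:
  'a': 4
  'b': 3
  'c': 3
Scanning left to right for freq == 1:
  Position 0 ('b'): freq=3, skip
  Position 1 ('c'): freq=3, skip
  Position 2 ('a'): freq=4, skip
  Position 3 ('c'): freq=3, skip
  Position 4 ('b'): freq=3, skip
  Position 5 ('a'): freq=4, skip
  Position 6 ('b'): freq=3, skip
  Position 7 ('a'): freq=4, skip
  Position 8 ('a'): freq=4, skip
  Position 9 ('c'): freq=3, skip
  No unique character found => answer = -1

-1


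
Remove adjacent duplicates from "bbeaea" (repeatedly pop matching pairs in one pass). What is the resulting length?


Input: bbeaea
Stack-based adjacent duplicate removal:
  Read 'b': push. Stack: b
  Read 'b': matches stack top 'b' => pop. Stack: (empty)
  Read 'e': push. Stack: e
  Read 'a': push. Stack: ea
  Read 'e': push. Stack: eae
  Read 'a': push. Stack: eaea
Final stack: "eaea" (length 4)

4


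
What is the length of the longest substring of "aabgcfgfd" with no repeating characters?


Input: "aabgcfgfd"
Sliding window (track last position of each char):
  Position 0 ('a'): window [0,0] length 1 -- new best
  Position 1 ('a'): repeat (last at 0), move window start to 1
  Position 1 ('a'): window [1,1] length 1
  Position 2 ('b'): window [1,2] length 2 -- new best
  Position 3 ('g'): window [1,3] length 3 -- new best
  Position 4 ('c'): window [1,4] length 4 -- new best
  Position 5 ('f'): window [1,5] length 5 -- new best
  Position 6 ('g'): repeat (last at 3), move window start to 4
  Position 6 ('g'): window [4,6] length 3
  Position 7 ('f'): repeat (last at 5), move window start to 6
  Position 7 ('f'): window [6,7] length 2
  Position 8 ('d'): window [6,8] length 3
Longest substring with no repeats: "abgcf" with length 5

5


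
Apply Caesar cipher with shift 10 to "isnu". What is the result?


Caesar cipher: shift "isnu" by 10
  'i' (pos 8) + 10 = pos 18 = 's'
  's' (pos 18) + 10 = pos 2 = 'c'
  'n' (pos 13) + 10 = pos 23 = 'x'
  'u' (pos 20) + 10 = pos 4 = 'e'
Result: scxe

scxe


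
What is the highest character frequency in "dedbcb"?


Input: dedbcb
Character counts:
  'b': 2
  'c': 1
  'd': 2
  'e': 1
Maximum frequency: 2

2


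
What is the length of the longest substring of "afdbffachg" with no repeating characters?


Input: "afdbffachg"
Sliding window (track last position of each char):
  Position 0 ('a'): window [0,0] length 1 -- new best
  Position 1 ('f'): window [0,1] length 2 -- new best
  Position 2 ('d'): window [0,2] length 3 -- new best
  Position 3 ('b'): window [0,3] length 4 -- new best
  Position 4 ('f'): repeat (last at 1), move window start to 2
  Position 4 ('f'): window [2,4] length 3
  Position 5 ('f'): repeat (last at 4), move window start to 5
  Position 5 ('f'): window [5,5] length 1
  Position 6 ('a'): window [5,6] length 2
  Position 7 ('c'): window [5,7] length 3
  Position 8 ('h'): window [5,8] length 4
  Position 9 ('g'): window [5,9] length 5 -- new best
Longest substring with no repeats: "fachg" with length 5

5


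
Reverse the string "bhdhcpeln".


Input: bhdhcpeln
Reading characters right to left:
  Position 8: 'n'
  Position 7: 'l'
  Position 6: 'e'
  Position 5: 'p'
  Position 4: 'c'
  Position 3: 'h'
  Position 2: 'd'
  Position 1: 'h'
  Position 0: 'b'
Reversed: nlepchdhb

nlepchdhb


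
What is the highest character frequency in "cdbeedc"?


Input: cdbeedc
Character counts:
  'b': 1
  'c': 2
  'd': 2
  'e': 2
Maximum frequency: 2

2


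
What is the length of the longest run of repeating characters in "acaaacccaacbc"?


Input: "acaaacccaacbc"
Scanning for longest run:
  Position 1 ('c'): new char, reset run to 1
  Position 2 ('a'): new char, reset run to 1
  Position 3 ('a'): continues run of 'a', length=2
  Position 4 ('a'): continues run of 'a', length=3
  Position 5 ('c'): new char, reset run to 1
  Position 6 ('c'): continues run of 'c', length=2
  Position 7 ('c'): continues run of 'c', length=3
  Position 8 ('a'): new char, reset run to 1
  Position 9 ('a'): continues run of 'a', length=2
  Position 10 ('c'): new char, reset run to 1
  Position 11 ('b'): new char, reset run to 1
  Position 12 ('c'): new char, reset run to 1
Longest run: 'a' with length 3

3


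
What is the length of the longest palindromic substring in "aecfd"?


Input: "aecfd"
Checking substrings for palindromes:
  No multi-char palindromic substrings found
Longest palindromic substring: "a" with length 1

1


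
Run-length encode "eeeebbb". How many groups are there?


Input: eeeebbb
Scanning for consecutive runs:
  Group 1: 'e' x 4 (positions 0-3)
  Group 2: 'b' x 3 (positions 4-6)
Total groups: 2

2


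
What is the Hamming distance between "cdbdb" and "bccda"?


Comparing "cdbdb" and "bccda" position by position:
  Position 0: 'c' vs 'b' => differ
  Position 1: 'd' vs 'c' => differ
  Position 2: 'b' vs 'c' => differ
  Position 3: 'd' vs 'd' => same
  Position 4: 'b' vs 'a' => differ
Total differences (Hamming distance): 4

4


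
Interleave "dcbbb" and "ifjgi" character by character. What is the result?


Interleaving "dcbbb" and "ifjgi":
  Position 0: 'd' from first, 'i' from second => "di"
  Position 1: 'c' from first, 'f' from second => "cf"
  Position 2: 'b' from first, 'j' from second => "bj"
  Position 3: 'b' from first, 'g' from second => "bg"
  Position 4: 'b' from first, 'i' from second => "bi"
Result: dicfbjbgbi

dicfbjbgbi


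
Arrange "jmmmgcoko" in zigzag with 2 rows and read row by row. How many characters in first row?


Zigzag "jmmmgcoko" into 2 rows:
Placing characters:
  'j' => row 0
  'm' => row 1
  'm' => row 0
  'm' => row 1
  'g' => row 0
  'c' => row 1
  'o' => row 0
  'k' => row 1
  'o' => row 0
Rows:
  Row 0: "jmgoo"
  Row 1: "mmck"
First row length: 5

5


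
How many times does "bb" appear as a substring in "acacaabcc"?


Searching for "bb" in "acacaabcc"
Scanning each position:
  Position 0: "ac" => no
  Position 1: "ca" => no
  Position 2: "ac" => no
  Position 3: "ca" => no
  Position 4: "aa" => no
  Position 5: "ab" => no
  Position 6: "bc" => no
  Position 7: "cc" => no
Total occurrences: 0

0


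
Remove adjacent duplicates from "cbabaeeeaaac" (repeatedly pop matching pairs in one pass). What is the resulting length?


Input: cbabaeeeaaac
Stack-based adjacent duplicate removal:
  Read 'c': push. Stack: c
  Read 'b': push. Stack: cb
  Read 'a': push. Stack: cba
  Read 'b': push. Stack: cbab
  Read 'a': push. Stack: cbaba
  Read 'e': push. Stack: cbabae
  Read 'e': matches stack top 'e' => pop. Stack: cbaba
  Read 'e': push. Stack: cbabae
  Read 'a': push. Stack: cbabaea
  Read 'a': matches stack top 'a' => pop. Stack: cbabae
  Read 'a': push. Stack: cbabaea
  Read 'c': push. Stack: cbabaeac
Final stack: "cbabaeac" (length 8)

8


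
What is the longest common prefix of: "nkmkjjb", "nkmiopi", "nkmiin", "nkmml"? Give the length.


Words: nkmkjjb, nkmiopi, nkmiin, nkmml
  Position 0: all 'n' => match
  Position 1: all 'k' => match
  Position 2: all 'm' => match
  Position 3: ('k', 'i', 'i', 'm') => mismatch, stop
LCP = "nkm" (length 3)

3


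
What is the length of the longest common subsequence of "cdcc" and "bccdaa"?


LCS of "cdcc" and "bccdaa"
DP table:
           b    c    c    d    a    a
      0    0    0    0    0    0    0
  c   0    0    1    1    1    1    1
  d   0    0    1    1    2    2    2
  c   0    0    1    2    2    2    2
  c   0    0    1    2    2    2    2
LCS length = dp[4][6] = 2

2


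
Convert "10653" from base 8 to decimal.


Input: "10653" in base 8
Positional expansion:
  Digit '1' (value 1) x 8^4 = 4096
  Digit '0' (value 0) x 8^3 = 0
  Digit '6' (value 6) x 8^2 = 384
  Digit '5' (value 5) x 8^1 = 40
  Digit '3' (value 3) x 8^0 = 3
Sum = 4523

4523


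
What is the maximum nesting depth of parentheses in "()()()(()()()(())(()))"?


Input: "()()()(()()()(())(()))"
Tracking depth:
  Position 0 '(': depth becomes 1
  Position 1 ')': depth becomes 0
  Position 2 '(': depth becomes 1
  Position 3 ')': depth becomes 0
  Position 4 '(': depth becomes 1
  Position 5 ')': depth becomes 0
  Position 6 '(': depth becomes 1
  Position 7 '(': depth becomes 2
  Position 8 ')': depth becomes 1
  Position 9 '(': depth becomes 2
  Position 10 ')': depth becomes 1
  Position 11 '(': depth becomes 2
  Position 12 ')': depth becomes 1
  Position 13 '(': depth becomes 2
  Position 14 '(': depth becomes 3
  Position 15 ')': depth becomes 2
  Position 16 ')': depth becomes 1
  Position 17 '(': depth becomes 2
  Position 18 '(': depth becomes 3
  Position 19 ')': depth becomes 2
  Position 20 ')': depth becomes 1
  Position 21 ')': depth becomes 0
Maximum depth reached: 3

3


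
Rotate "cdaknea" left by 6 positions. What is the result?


Input: "cdaknea", rotate left by 6
First 6 characters: "cdakne"
Remaining characters: "a"
Concatenate remaining + first: "a" + "cdakne" = "acdakne"

acdakne


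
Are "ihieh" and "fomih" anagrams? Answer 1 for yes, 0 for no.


Strings: "ihieh", "fomih"
Sorted first:  ehhii
Sorted second: fhimo
Differ at position 0: 'e' vs 'f' => not anagrams

0


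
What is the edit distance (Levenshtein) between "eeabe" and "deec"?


Computing edit distance: "eeabe" -> "deec"
DP table:
           d    e    e    c
      0    1    2    3    4
  e   1    1    1    2    3
  e   2    2    1    1    2
  a   3    3    2    2    2
  b   4    4    3    3    3
  e   5    5    4    3    4
Edit distance = dp[5][4] = 4

4


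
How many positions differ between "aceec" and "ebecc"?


Comparing "aceec" and "ebecc" position by position:
  Position 0: 'a' vs 'e' => DIFFER
  Position 1: 'c' vs 'b' => DIFFER
  Position 2: 'e' vs 'e' => same
  Position 3: 'e' vs 'c' => DIFFER
  Position 4: 'c' vs 'c' => same
Positions that differ: 3

3


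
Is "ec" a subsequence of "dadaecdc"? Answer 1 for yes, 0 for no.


Check if "ec" is a subsequence of "dadaecdc"
Greedy scan:
  Position 0 ('d'): no match needed
  Position 1 ('a'): no match needed
  Position 2 ('d'): no match needed
  Position 3 ('a'): no match needed
  Position 4 ('e'): matches sub[0] = 'e'
  Position 5 ('c'): matches sub[1] = 'c'
  Position 6 ('d'): no match needed
  Position 7 ('c'): no match needed
All 2 characters matched => is a subsequence

1


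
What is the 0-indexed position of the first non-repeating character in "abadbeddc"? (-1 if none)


Input: abadbeddc
Character frequencies:
  'a': 2
  'b': 2
  'c': 1
  'd': 3
  'e': 1
Scanning left to right for freq == 1:
  Position 0 ('a'): freq=2, skip
  Position 1 ('b'): freq=2, skip
  Position 2 ('a'): freq=2, skip
  Position 3 ('d'): freq=3, skip
  Position 4 ('b'): freq=2, skip
  Position 5 ('e'): unique! => answer = 5

5


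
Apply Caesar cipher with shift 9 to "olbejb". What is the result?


Caesar cipher: shift "olbejb" by 9
  'o' (pos 14) + 9 = pos 23 = 'x'
  'l' (pos 11) + 9 = pos 20 = 'u'
  'b' (pos 1) + 9 = pos 10 = 'k'
  'e' (pos 4) + 9 = pos 13 = 'n'
  'j' (pos 9) + 9 = pos 18 = 's'
  'b' (pos 1) + 9 = pos 10 = 'k'
Result: xuknsk

xuknsk


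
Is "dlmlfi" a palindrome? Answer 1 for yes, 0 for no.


Input: dlmlfi
Reversed: iflmld
  Compare pos 0 ('d') with pos 5 ('i'): MISMATCH
  Compare pos 1 ('l') with pos 4 ('f'): MISMATCH
  Compare pos 2 ('m') with pos 3 ('l'): MISMATCH
Result: not a palindrome

0


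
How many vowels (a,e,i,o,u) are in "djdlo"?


Input: djdlo
Checking each character:
  'd' at position 0: consonant
  'j' at position 1: consonant
  'd' at position 2: consonant
  'l' at position 3: consonant
  'o' at position 4: vowel (running total: 1)
Total vowels: 1

1


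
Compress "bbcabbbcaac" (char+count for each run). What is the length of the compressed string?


Input: bbcabbbcaac
Runs:
  'b' x 2 => "b2"
  'c' x 1 => "c1"
  'a' x 1 => "a1"
  'b' x 3 => "b3"
  'c' x 1 => "c1"
  'a' x 2 => "a2"
  'c' x 1 => "c1"
Compressed: "b2c1a1b3c1a2c1"
Compressed length: 14

14


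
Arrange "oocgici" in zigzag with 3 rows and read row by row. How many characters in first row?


Zigzag "oocgici" into 3 rows:
Placing characters:
  'o' => row 0
  'o' => row 1
  'c' => row 2
  'g' => row 1
  'i' => row 0
  'c' => row 1
  'i' => row 2
Rows:
  Row 0: "oi"
  Row 1: "ogc"
  Row 2: "ci"
First row length: 2

2


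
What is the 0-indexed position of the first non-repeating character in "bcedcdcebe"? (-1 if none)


Input: bcedcdcebe
Character frequencies:
  'b': 2
  'c': 3
  'd': 2
  'e': 3
Scanning left to right for freq == 1:
  Position 0 ('b'): freq=2, skip
  Position 1 ('c'): freq=3, skip
  Position 2 ('e'): freq=3, skip
  Position 3 ('d'): freq=2, skip
  Position 4 ('c'): freq=3, skip
  Position 5 ('d'): freq=2, skip
  Position 6 ('c'): freq=3, skip
  Position 7 ('e'): freq=3, skip
  Position 8 ('b'): freq=2, skip
  Position 9 ('e'): freq=3, skip
  No unique character found => answer = -1

-1


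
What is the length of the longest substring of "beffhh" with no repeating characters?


Input: "beffhh"
Sliding window (track last position of each char):
  Position 0 ('b'): window [0,0] length 1 -- new best
  Position 1 ('e'): window [0,1] length 2 -- new best
  Position 2 ('f'): window [0,2] length 3 -- new best
  Position 3 ('f'): repeat (last at 2), move window start to 3
  Position 3 ('f'): window [3,3] length 1
  Position 4 ('h'): window [3,4] length 2
  Position 5 ('h'): repeat (last at 4), move window start to 5
  Position 5 ('h'): window [5,5] length 1
Longest substring with no repeats: "bef" with length 3

3


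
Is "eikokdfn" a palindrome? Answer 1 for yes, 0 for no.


Input: eikokdfn
Reversed: nfdkokie
  Compare pos 0 ('e') with pos 7 ('n'): MISMATCH
  Compare pos 1 ('i') with pos 6 ('f'): MISMATCH
  Compare pos 2 ('k') with pos 5 ('d'): MISMATCH
  Compare pos 3 ('o') with pos 4 ('k'): MISMATCH
Result: not a palindrome

0


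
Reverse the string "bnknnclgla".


Input: bnknnclgla
Reading characters right to left:
  Position 9: 'a'
  Position 8: 'l'
  Position 7: 'g'
  Position 6: 'l'
  Position 5: 'c'
  Position 4: 'n'
  Position 3: 'n'
  Position 2: 'k'
  Position 1: 'n'
  Position 0: 'b'
Reversed: alglcnnknb

alglcnnknb


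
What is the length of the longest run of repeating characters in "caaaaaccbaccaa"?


Input: "caaaaaccbaccaa"
Scanning for longest run:
  Position 1 ('a'): new char, reset run to 1
  Position 2 ('a'): continues run of 'a', length=2
  Position 3 ('a'): continues run of 'a', length=3
  Position 4 ('a'): continues run of 'a', length=4
  Position 5 ('a'): continues run of 'a', length=5
  Position 6 ('c'): new char, reset run to 1
  Position 7 ('c'): continues run of 'c', length=2
  Position 8 ('b'): new char, reset run to 1
  Position 9 ('a'): new char, reset run to 1
  Position 10 ('c'): new char, reset run to 1
  Position 11 ('c'): continues run of 'c', length=2
  Position 12 ('a'): new char, reset run to 1
  Position 13 ('a'): continues run of 'a', length=2
Longest run: 'a' with length 5

5


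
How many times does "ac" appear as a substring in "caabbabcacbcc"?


Searching for "ac" in "caabbabcacbcc"
Scanning each position:
  Position 0: "ca" => no
  Position 1: "aa" => no
  Position 2: "ab" => no
  Position 3: "bb" => no
  Position 4: "ba" => no
  Position 5: "ab" => no
  Position 6: "bc" => no
  Position 7: "ca" => no
  Position 8: "ac" => MATCH
  Position 9: "cb" => no
  Position 10: "bc" => no
  Position 11: "cc" => no
Total occurrences: 1

1


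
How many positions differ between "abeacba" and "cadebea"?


Comparing "abeacba" and "cadebea" position by position:
  Position 0: 'a' vs 'c' => DIFFER
  Position 1: 'b' vs 'a' => DIFFER
  Position 2: 'e' vs 'd' => DIFFER
  Position 3: 'a' vs 'e' => DIFFER
  Position 4: 'c' vs 'b' => DIFFER
  Position 5: 'b' vs 'e' => DIFFER
  Position 6: 'a' vs 'a' => same
Positions that differ: 6

6


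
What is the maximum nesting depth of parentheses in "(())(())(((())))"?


Input: "(())(())(((())))"
Tracking depth:
  Position 0 '(': depth becomes 1
  Position 1 '(': depth becomes 2
  Position 2 ')': depth becomes 1
  Position 3 ')': depth becomes 0
  Position 4 '(': depth becomes 1
  Position 5 '(': depth becomes 2
  Position 6 ')': depth becomes 1
  Position 7 ')': depth becomes 0
  Position 8 '(': depth becomes 1
  Position 9 '(': depth becomes 2
  Position 10 '(': depth becomes 3
  Position 11 '(': depth becomes 4
  Position 12 ')': depth becomes 3
  Position 13 ')': depth becomes 2
  Position 14 ')': depth becomes 1
  Position 15 ')': depth becomes 0
Maximum depth reached: 4

4


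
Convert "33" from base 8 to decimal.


Input: "33" in base 8
Positional expansion:
  Digit '3' (value 3) x 8^1 = 24
  Digit '3' (value 3) x 8^0 = 3
Sum = 27

27


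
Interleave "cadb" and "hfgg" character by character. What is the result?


Interleaving "cadb" and "hfgg":
  Position 0: 'c' from first, 'h' from second => "ch"
  Position 1: 'a' from first, 'f' from second => "af"
  Position 2: 'd' from first, 'g' from second => "dg"
  Position 3: 'b' from first, 'g' from second => "bg"
Result: chafdgbg

chafdgbg


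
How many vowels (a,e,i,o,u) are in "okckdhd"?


Input: okckdhd
Checking each character:
  'o' at position 0: vowel (running total: 1)
  'k' at position 1: consonant
  'c' at position 2: consonant
  'k' at position 3: consonant
  'd' at position 4: consonant
  'h' at position 5: consonant
  'd' at position 6: consonant
Total vowels: 1

1


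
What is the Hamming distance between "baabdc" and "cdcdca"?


Comparing "baabdc" and "cdcdca" position by position:
  Position 0: 'b' vs 'c' => differ
  Position 1: 'a' vs 'd' => differ
  Position 2: 'a' vs 'c' => differ
  Position 3: 'b' vs 'd' => differ
  Position 4: 'd' vs 'c' => differ
  Position 5: 'c' vs 'a' => differ
Total differences (Hamming distance): 6

6


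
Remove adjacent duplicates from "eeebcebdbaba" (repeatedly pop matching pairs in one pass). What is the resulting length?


Input: eeebcebdbaba
Stack-based adjacent duplicate removal:
  Read 'e': push. Stack: e
  Read 'e': matches stack top 'e' => pop. Stack: (empty)
  Read 'e': push. Stack: e
  Read 'b': push. Stack: eb
  Read 'c': push. Stack: ebc
  Read 'e': push. Stack: ebce
  Read 'b': push. Stack: ebceb
  Read 'd': push. Stack: ebcebd
  Read 'b': push. Stack: ebcebdb
  Read 'a': push. Stack: ebcebdba
  Read 'b': push. Stack: ebcebdbab
  Read 'a': push. Stack: ebcebdbaba
Final stack: "ebcebdbaba" (length 10)

10


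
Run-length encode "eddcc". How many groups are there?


Input: eddcc
Scanning for consecutive runs:
  Group 1: 'e' x 1 (positions 0-0)
  Group 2: 'd' x 2 (positions 1-2)
  Group 3: 'c' x 2 (positions 3-4)
Total groups: 3

3


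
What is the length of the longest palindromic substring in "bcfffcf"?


Input: "bcfffcf"
Checking substrings for palindromes:
  [1:6] "cfffc" (len 5) => palindrome
  [2:5] "fff" (len 3) => palindrome
  [4:7] "fcf" (len 3) => palindrome
  [2:4] "ff" (len 2) => palindrome
  [3:5] "ff" (len 2) => palindrome
Longest palindromic substring: "cfffc" with length 5

5


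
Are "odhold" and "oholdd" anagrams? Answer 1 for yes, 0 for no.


Strings: "odhold", "oholdd"
Sorted first:  ddhloo
Sorted second: ddhloo
Sorted forms match => anagrams

1


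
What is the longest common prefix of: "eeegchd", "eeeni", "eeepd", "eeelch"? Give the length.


Words: eeegchd, eeeni, eeepd, eeelch
  Position 0: all 'e' => match
  Position 1: all 'e' => match
  Position 2: all 'e' => match
  Position 3: ('g', 'n', 'p', 'l') => mismatch, stop
LCP = "eee" (length 3)

3


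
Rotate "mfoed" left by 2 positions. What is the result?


Input: "mfoed", rotate left by 2
First 2 characters: "mf"
Remaining characters: "oed"
Concatenate remaining + first: "oed" + "mf" = "oedmf"

oedmf


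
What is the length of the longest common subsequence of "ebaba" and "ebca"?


LCS of "ebaba" and "ebca"
DP table:
           e    b    c    a
      0    0    0    0    0
  e   0    1    1    1    1
  b   0    1    2    2    2
  a   0    1    2    2    3
  b   0    1    2    2    3
  a   0    1    2    2    3
LCS length = dp[5][4] = 3

3


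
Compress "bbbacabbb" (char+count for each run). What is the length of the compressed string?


Input: bbbacabbb
Runs:
  'b' x 3 => "b3"
  'a' x 1 => "a1"
  'c' x 1 => "c1"
  'a' x 1 => "a1"
  'b' x 3 => "b3"
Compressed: "b3a1c1a1b3"
Compressed length: 10

10


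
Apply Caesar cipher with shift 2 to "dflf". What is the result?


Caesar cipher: shift "dflf" by 2
  'd' (pos 3) + 2 = pos 5 = 'f'
  'f' (pos 5) + 2 = pos 7 = 'h'
  'l' (pos 11) + 2 = pos 13 = 'n'
  'f' (pos 5) + 2 = pos 7 = 'h'
Result: fhnh

fhnh


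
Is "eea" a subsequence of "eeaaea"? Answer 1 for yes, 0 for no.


Check if "eea" is a subsequence of "eeaaea"
Greedy scan:
  Position 0 ('e'): matches sub[0] = 'e'
  Position 1 ('e'): matches sub[1] = 'e'
  Position 2 ('a'): matches sub[2] = 'a'
  Position 3 ('a'): no match needed
  Position 4 ('e'): no match needed
  Position 5 ('a'): no match needed
All 3 characters matched => is a subsequence

1


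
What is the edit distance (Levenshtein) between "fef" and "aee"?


Computing edit distance: "fef" -> "aee"
DP table:
           a    e    e
      0    1    2    3
  f   1    1    2    3
  e   2    2    1    2
  f   3    3    2    2
Edit distance = dp[3][3] = 2

2


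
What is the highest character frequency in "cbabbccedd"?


Input: cbabbccedd
Character counts:
  'a': 1
  'b': 3
  'c': 3
  'd': 2
  'e': 1
Maximum frequency: 3

3


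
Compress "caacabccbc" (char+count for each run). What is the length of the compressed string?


Input: caacabccbc
Runs:
  'c' x 1 => "c1"
  'a' x 2 => "a2"
  'c' x 1 => "c1"
  'a' x 1 => "a1"
  'b' x 1 => "b1"
  'c' x 2 => "c2"
  'b' x 1 => "b1"
  'c' x 1 => "c1"
Compressed: "c1a2c1a1b1c2b1c1"
Compressed length: 16

16


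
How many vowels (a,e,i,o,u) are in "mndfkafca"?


Input: mndfkafca
Checking each character:
  'm' at position 0: consonant
  'n' at position 1: consonant
  'd' at position 2: consonant
  'f' at position 3: consonant
  'k' at position 4: consonant
  'a' at position 5: vowel (running total: 1)
  'f' at position 6: consonant
  'c' at position 7: consonant
  'a' at position 8: vowel (running total: 2)
Total vowels: 2

2


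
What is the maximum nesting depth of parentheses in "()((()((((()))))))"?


Input: "()((()((((()))))))"
Tracking depth:
  Position 0 '(': depth becomes 1
  Position 1 ')': depth becomes 0
  Position 2 '(': depth becomes 1
  Position 3 '(': depth becomes 2
  Position 4 '(': depth becomes 3
  Position 5 ')': depth becomes 2
  Position 6 '(': depth becomes 3
  Position 7 '(': depth becomes 4
  Position 8 '(': depth becomes 5
  Position 9 '(': depth becomes 6
  Position 10 '(': depth becomes 7
  Position 11 ')': depth becomes 6
  Position 12 ')': depth becomes 5
  Position 13 ')': depth becomes 4
  Position 14 ')': depth becomes 3
  Position 15 ')': depth becomes 2
  Position 16 ')': depth becomes 1
  Position 17 ')': depth becomes 0
Maximum depth reached: 7

7
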